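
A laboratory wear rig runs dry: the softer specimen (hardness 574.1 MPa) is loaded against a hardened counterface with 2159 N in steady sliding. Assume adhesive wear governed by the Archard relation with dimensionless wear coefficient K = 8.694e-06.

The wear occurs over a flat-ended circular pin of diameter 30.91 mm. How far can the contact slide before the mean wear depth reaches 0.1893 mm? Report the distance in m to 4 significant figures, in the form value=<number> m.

value=4345 m

The intermediates are displayed rounded; each operation carries full precision — rounded once at the end to 4 significant figures.
Hardness H = 574.1 MPa = 5.741e+08 Pa.
Pin diameter d = 30.91 mm = 0.03091 m. Contact area A = π·d²/4 = π·(0.03091 m)²/4 = 7.504e-04 m².
Depth limit h_lim = 0.1893 mm = 1.893e-04 m.
Expressed in SI base units: W = 2159 N, H = 5.741e+08 Pa, K = 8.694e-06.
Volume at the limit: V_lim = h_lim·A = 1.893e-04 · 7.504e-04 = 1.420e-07 m³.
Life L = V_lim·H/(K·W) = 1.420e-07 · 5.741e+08 / (8.694e-06 · 2159) = 4345 m.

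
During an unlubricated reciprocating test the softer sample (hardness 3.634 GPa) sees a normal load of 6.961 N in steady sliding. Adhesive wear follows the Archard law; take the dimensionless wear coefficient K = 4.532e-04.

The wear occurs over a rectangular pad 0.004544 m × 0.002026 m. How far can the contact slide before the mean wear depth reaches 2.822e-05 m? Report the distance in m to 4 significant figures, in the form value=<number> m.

The algebra runs at full precision — the intermediates appear rounded — one final rounding, at four significant digits.
Convert: Hardness H = 3.634 GPa = 3.634e+09 Pa.
Convert: Contact area A = 0.004544 m × 0.002026 m = 9.206e-06 m².
In SI base units: W = 6.961 N, H = 3.634e+09 Pa, K = 4.532e-04.
Allowed volume V_lim = h_lim·A = 2.822e-05 · 9.206e-06 = 2.598e-10 m³.
So the life L = V_lim·H/(K·W) = 2.598e-10 · 3.634e+09 / (4.532e-04 · 6.961) = 299.3 m.

value=299.3 m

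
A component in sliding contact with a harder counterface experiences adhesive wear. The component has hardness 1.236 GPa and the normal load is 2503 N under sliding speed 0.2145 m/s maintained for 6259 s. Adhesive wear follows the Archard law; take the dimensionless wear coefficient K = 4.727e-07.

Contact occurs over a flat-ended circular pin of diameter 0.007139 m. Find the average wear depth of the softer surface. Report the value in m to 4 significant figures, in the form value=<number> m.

value=3.211e-05 m

Every step maintains full precision; displayed values are rounded. Rounded just once: 4 significant figures.
Convert: Path length L = v·t = 0.2145 m/s × 6259 s = 1343 m.
Convert: Hardness H = 1.236 GPa = 1.236e+09 Pa.
Convert: Contact area A = π·d²/4 = π·(0.007139 m)²/4 = 4.003e-05 m².
Expressed in SI base units: W = 2503 N, H = 1.236e+09 Pa, K = 4.727e-07.
The Archard volume V = K·W·L/H = 4.727e-07 · 2503 · 1343 / 1.236e+09 = 1.285e-09 m³.
Wear depth h = V/A = 1.285e-09 / 4.003e-05 = 3.211e-05 m.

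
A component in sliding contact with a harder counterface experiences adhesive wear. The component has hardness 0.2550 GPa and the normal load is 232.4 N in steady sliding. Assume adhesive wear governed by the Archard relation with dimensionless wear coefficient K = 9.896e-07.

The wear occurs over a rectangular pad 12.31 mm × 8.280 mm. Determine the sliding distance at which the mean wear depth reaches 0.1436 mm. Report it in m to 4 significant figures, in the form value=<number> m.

Intermediate values are shown rounded — the computation runs at full float precision, and a single final rounding: 4 significant figures.
Convert: Hardness H = 0.2550 GPa = 2.550e+08 Pa.
Convert: Pad sides 12.31 mm × 8.280 mm = 0.01231 m × 0.008280 m. Contact area A = 0.01231 m × 0.008280 m = 1.019e-04 m².
Convert: Depth limit h_lim = 0.1436 mm = 1.436e-04 m.
Expressed in SI base units: W = 232.4 N, H = 2.550e+08 Pa, K = 9.896e-07.
Volume at the limit: V_lim = h_lim·A = 1.436e-04 · 1.019e-04 = 1.464e-08 m³.
Inverting, life L = V_lim·H/(K·W) = 1.464e-08 · 2.550e+08 / (9.896e-07 · 232.4) = 1.623e+04 m.

value=1.623e+04 m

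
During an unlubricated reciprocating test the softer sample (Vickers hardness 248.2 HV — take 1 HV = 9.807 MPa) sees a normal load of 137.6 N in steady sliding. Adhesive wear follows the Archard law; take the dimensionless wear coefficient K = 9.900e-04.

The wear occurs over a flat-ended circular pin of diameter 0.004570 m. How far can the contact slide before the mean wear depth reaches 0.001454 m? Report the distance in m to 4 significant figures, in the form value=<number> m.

The computation carries full precision, and intermediate values are displayed rounded, and a lone final rounding to 4 significant digits.
Hardness H = 248.2 HV × 9.807 MPa/HV = 2434 MPa = 2.434e+09 Pa.
Contact area A = π·d²/4 = π·(0.004570 m)²/4 = 1.640e-05 m².
Working in SI base units: W = 137.6 N, H = 2.434e+09 Pa, K = 9.900e-04.
At the depth limit, V_lim = h_lim·A = 0.001454 · 1.640e-05 = 2.385e-08 m³.
Life L = V_lim·H/(K·W) = 2.385e-08 · 2.434e+09 / (9.900e-04 · 137.6) = 426.2 m.

value=426.2 m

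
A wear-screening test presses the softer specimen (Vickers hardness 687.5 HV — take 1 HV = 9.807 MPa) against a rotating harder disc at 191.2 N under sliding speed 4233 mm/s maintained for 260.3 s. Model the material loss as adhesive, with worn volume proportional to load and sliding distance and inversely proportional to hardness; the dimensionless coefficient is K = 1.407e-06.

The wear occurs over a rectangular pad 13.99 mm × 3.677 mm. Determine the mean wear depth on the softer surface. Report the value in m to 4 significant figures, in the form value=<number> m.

value=8.546e-07 m

The intermediates are displayed rounded, and every step maintains full float precision; one final rounding to 4 significant digits.
Sliding speed v = 4233 mm/s = 4.233 m/s. Total distance L = v·t = 4.233 m/s × 260.3 s = 1102 m.
Hardness H = 687.5 HV × 9.807 MPa/HV = 6742 MPa = 6.742e+09 Pa.
Pad sides 13.99 mm × 3.677 mm = 0.01399 m × 0.003677 m. Contact area A = 0.01399 m × 0.003677 m = 5.144e-05 m².
Restated in SI base units: W = 191.2 N, H = 6.742e+09 Pa, K = 1.407e-06.
Worn volume V = K·W·L/H = 1.407e-06 · 191.2 · 1102 / 6.742e+09 = 4.396e-11 m³.
Wear depth h = V/A = 4.396e-11 / 5.144e-05 = 8.546e-07 m.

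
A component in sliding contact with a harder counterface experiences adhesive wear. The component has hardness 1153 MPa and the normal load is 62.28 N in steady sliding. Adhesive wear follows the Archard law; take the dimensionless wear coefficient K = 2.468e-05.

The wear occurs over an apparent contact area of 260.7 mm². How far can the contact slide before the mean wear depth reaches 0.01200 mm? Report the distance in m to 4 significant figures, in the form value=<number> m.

value=2347 m

Intermediates appear rounded. Each operation carries exact precision. Rounded just once, at 4 significant digits.
Hardness H = 1153 MPa = 1.153e+09 Pa.
Contact area A = 260.7 mm² = 2.607e-04 m².
Depth limit h_lim = 0.01200 mm = 1.200e-05 m.
In SI base units, W = 62.28 N, H = 1.153e+09 Pa, K = 2.468e-05.
At the depth limit, V_lim = h_lim·A = 1.200e-05 · 2.607e-04 = 3.128e-09 m³.
Thus life L = V_lim·H/(K·W) = 3.128e-09 · 1.153e+09 / (2.468e-05 · 62.28) = 2347 m.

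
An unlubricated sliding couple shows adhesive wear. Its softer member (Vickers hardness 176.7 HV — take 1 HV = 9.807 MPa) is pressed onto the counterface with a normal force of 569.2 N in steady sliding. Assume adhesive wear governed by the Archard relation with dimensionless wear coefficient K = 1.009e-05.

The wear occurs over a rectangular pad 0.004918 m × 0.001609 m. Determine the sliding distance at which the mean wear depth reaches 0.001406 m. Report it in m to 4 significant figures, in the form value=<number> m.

The computation runs at full float precision; intermediates appear rounded. Rounded just once to 4 significant digits.
Hardness H = 176.7 HV × 9.807 MPa/HV = 1733 MPa = 1.733e+09 Pa.
Contact area A = 0.004918 m × 0.001609 m = 7.913e-06 m².
SI base units throughout: W = 569.2 N, H = 1.733e+09 Pa, K = 1.009e-05.
Wearable volume V_lim = h_lim·A = 0.001406 · 7.913e-06 = 1.113e-08 m³.
So the life L = V_lim·H/(K·W) = 1.113e-08 · 1.733e+09 / (1.009e-05 · 569.2) = 3357 m.

value=3357 m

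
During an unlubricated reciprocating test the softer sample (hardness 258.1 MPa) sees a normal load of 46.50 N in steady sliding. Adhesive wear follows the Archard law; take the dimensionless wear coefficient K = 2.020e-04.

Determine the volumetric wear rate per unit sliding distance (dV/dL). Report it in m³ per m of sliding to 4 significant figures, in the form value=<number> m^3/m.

value=3.639e-11 m^3/m

Quoted intermediates are rounded — all working math holds exact precision — one last rounding, at four significant figures.
Convert: Hardness H = 258.1 MPa = 2.581e+08 Pa.
Working in SI base units: W = 46.50 N, H = 2.581e+08 Pa, K = 2.020e-04.
The wear rate dV/dL = K·W/H (no L dependence): 2.020e-04 · 46.50 / 2.581e+08 = 3.639e-11 m³/m.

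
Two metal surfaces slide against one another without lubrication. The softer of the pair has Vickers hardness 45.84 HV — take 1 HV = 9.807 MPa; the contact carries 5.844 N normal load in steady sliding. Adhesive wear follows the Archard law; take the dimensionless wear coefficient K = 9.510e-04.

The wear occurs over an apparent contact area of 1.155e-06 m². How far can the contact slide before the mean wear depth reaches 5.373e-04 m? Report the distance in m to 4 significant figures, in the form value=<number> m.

value=50.20 m

Each operation runs at exact precision. Intermediates are printed rounded, and rounded just once to 4 significant figures.
Hardness H = 45.84 HV × 9.807 MPa/HV = 449.6 MPa = 4.496e+08 Pa.
As SI base values: W = 5.844 N, H = 4.496e+08 Pa, K = 9.510e-04.
Volume at the limit: V_lim = h_lim·A = 5.373e-04 · 1.155e-06 = 6.206e-10 m³.
Life L = V_lim·H/(K·W) = 6.206e-10 · 4.496e+08 / (9.510e-04 · 5.844) = 50.20 m.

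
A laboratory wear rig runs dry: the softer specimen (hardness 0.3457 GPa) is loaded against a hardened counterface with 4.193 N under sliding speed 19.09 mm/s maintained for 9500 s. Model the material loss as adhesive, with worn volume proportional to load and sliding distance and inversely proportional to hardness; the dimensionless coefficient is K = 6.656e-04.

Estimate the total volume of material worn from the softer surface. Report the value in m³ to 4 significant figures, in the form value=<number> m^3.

value=1.464e-09 m^3

Intermediate values are printed rounded. Each operation runs at full precision — rounded once at the end, at 4 significant digits.
Sliding speed v = 19.09 mm/s = 0.01909 m/s. Sliding distance L = v·t = 0.01909 m/s × 9500 s = 181.4 m.
Hardness H = 0.3457 GPa = 3.457e+08 Pa.
Expressed in SI base units: W = 4.193 N, H = 3.457e+08 Pa, K = 6.656e-04.
Archard volume V = K·W·L/H = 6.656e-04 · 4.193 · 181.4 / 3.457e+08 = 1.464e-09 m³.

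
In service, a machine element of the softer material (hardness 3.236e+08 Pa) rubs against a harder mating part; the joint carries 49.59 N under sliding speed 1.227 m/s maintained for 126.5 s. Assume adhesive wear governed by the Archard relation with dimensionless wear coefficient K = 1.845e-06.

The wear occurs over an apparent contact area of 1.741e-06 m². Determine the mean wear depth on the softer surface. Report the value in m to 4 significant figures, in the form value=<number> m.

The computation holds full precision. The intermediates appear rounded, and a lone final rounding: 4 significant digits.
The distance L = v·t = 1.227 m/s × 126.5 s = 155.2 m.
Working in SI base units: W = 49.59 N, H = 3.236e+08 Pa, K = 1.845e-06.
Worn volume V = K·W·L/H = 1.845e-06 · 49.59 · 155.2 / 3.236e+08 = 4.389e-11 m³.
Mean depth h = V/A = 4.389e-11 / 1.741e-06 = 2.521e-05 m.

value=2.521e-05 m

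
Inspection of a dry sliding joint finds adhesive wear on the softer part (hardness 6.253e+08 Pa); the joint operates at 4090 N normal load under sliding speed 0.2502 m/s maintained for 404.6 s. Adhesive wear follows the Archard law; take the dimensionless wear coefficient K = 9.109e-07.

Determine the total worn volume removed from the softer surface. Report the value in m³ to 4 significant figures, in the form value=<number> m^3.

Intermediate values are shown rounded; the computation runs at full precision; a single final rounding: 4 significant digits.
Convert: Distance L = v·t = 0.2502 m/s × 404.6 s = 101.2 m.
Collected in SI base units: W = 4090 N, H = 6.253e+08 Pa, K = 9.109e-07.
Worn volume V = K·W·L/H = 9.109e-07 · 4090 · 101.2 / 6.253e+08 = 6.031e-10 m³.

value=6.031e-10 m^3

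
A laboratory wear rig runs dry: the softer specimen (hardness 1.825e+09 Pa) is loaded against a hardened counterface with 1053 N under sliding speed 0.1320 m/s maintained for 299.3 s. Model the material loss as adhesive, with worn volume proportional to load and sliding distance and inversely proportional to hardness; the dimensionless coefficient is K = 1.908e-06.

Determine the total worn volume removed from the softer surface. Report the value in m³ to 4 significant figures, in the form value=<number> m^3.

value=4.349e-11 m^3

Intermediate values are displayed rounded, and each operation carries full float precision. Rounded just once to 4 significant figures.
Distance L = v·t = 0.1320 m/s × 299.3 s = 39.51 m.
As SI base values: W = 1053 N, H = 1.825e+09 Pa, K = 1.908e-06.
Apply Archard: V = K·W·L/H = 1.908e-06 · 1053 · 39.51 / 1.825e+09 = 4.349e-11 m³.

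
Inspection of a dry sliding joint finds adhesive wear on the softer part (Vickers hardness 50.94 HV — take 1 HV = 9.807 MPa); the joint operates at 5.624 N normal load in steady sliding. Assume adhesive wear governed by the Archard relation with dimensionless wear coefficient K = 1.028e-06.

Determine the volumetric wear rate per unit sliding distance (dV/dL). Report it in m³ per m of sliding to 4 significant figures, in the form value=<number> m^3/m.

Intermediates are printed rounded. Each operation holds exact precision. Rounded once at the end, at 4 significant figures.
Hardness H = 50.94 HV × 9.807 MPa/HV = 499.6 MPa = 4.996e+08 Pa.
In SI base units: W = 5.624 N, H = 4.996e+08 Pa, K = 1.028e-06.
The wear rate dV/dL = K·W/H — distance-free: 1.028e-06 · 5.624 / 4.996e+08 = 1.157e-14 m³/m.

value=1.157e-14 m^3/m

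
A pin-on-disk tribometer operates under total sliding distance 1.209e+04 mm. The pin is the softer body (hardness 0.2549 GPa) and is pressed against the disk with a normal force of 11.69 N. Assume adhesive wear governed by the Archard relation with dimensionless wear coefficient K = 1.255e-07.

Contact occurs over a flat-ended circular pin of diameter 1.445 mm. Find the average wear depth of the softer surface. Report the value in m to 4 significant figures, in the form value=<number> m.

value=4.243e-08 m

Each operation keeps exact precision, and the intermediates are printed rounded, and one last rounding, at four significant figures.
Distance covered L = 1.209e+04 mm = 12.09 m.
Hardness H = 0.2549 GPa = 2.549e+08 Pa.
Pin diameter d = 1.445 mm = 0.001445 m. Contact area A = π·d²/4 = π·(0.001445 m)²/4 = 1.640e-06 m².
Working in SI base units: W = 11.69 N, H = 2.549e+08 Pa, K = 1.255e-07.
Volume removed: V = K·W·L/H = 1.255e-07 · 11.69 · 12.09 / 2.549e+08 = 6.958e-14 m³.
Wear depth h = V/A = 6.958e-14 / 1.640e-06 = 4.243e-08 m.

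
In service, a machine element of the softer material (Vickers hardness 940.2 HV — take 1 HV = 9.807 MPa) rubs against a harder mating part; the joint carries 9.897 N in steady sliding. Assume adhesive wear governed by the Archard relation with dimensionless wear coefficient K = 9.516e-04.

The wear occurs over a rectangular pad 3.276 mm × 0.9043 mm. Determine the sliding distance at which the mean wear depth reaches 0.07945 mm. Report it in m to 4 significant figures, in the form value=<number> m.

Shown intermediates are rounded, and all working math carries exact precision; a single final rounding, at 4 significant figures.
Convert: Hardness H = 940.2 HV × 9.807 MPa/HV = 9221 MPa = 9.221e+09 Pa.
Convert: Pad sides 3.276 mm × 0.9043 mm = 3.276e-03 m × 9.043e-04 m. Contact area A = 3.276e-03 m × 9.043e-04 m = 2.962e-06 m².
Convert: Depth limit h_lim = 0.07945 mm = 7.945e-05 m.
Working in SI base units: W = 9.897 N, H = 9.221e+09 Pa, K = 9.516e-04.
Wearable volume V_lim = h_lim·A = 7.945e-05 · 2.962e-06 = 2.354e-10 m³.
Life L = V_lim·H/(K·W) = 2.354e-10 · 9.221e+09 / (9.516e-04 · 9.897) = 230.4 m.

value=230.4 m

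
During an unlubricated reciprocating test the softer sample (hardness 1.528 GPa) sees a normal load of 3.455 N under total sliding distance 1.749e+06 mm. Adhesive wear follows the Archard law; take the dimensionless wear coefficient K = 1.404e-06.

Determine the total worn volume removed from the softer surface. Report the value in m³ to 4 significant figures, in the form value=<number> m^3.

Every step carries full float precision, and intermediates are printed rounded, and rounded just once: 4 significant figures.
Convert: Distance L = 1.749e+06 mm = 1749 m.
Convert: Hardness H = 1.528 GPa = 1.528e+09 Pa.
SI base units throughout: W = 3.455 N, H = 1.528e+09 Pa, K = 1.404e-06.
Worn volume V = K·W·L/H = 1.404e-06 · 3.455 · 1749 / 1.528e+09 = 5.552e-12 m³.

value=5.552e-12 m^3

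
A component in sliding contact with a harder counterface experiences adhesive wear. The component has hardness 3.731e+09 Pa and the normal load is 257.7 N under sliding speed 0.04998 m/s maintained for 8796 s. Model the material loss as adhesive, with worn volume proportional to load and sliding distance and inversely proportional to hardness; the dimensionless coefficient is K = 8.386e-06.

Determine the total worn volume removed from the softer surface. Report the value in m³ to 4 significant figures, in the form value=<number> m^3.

value=2.546e-10 m^3

All arithmetic carries full float precision; displayed values are rounded — one final rounding, at 4 significant figures.
The distance L = v·t = 0.04998 m/s × 8796 s = 439.6 m.
In SI base units: W = 257.7 N, H = 3.731e+09 Pa, K = 8.386e-06.
Worn volume V = K·W·L/H = 8.386e-06 · 257.7 · 439.6 / 3.731e+09 = 2.546e-10 m³.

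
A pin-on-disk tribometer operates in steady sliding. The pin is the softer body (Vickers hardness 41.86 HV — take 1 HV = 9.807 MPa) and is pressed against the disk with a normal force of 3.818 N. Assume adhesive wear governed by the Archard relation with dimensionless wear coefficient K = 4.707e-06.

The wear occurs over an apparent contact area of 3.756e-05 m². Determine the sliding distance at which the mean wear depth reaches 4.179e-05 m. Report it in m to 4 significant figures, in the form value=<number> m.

value=3.586e+04 m

Printed values are rounded — the algebra holds full float precision. Rounded just once: four significant digits.
Hardness H = 41.86 HV × 9.807 MPa/HV = 410.5 MPa = 4.105e+08 Pa.
SI base units throughout: W = 3.818 N, H = 4.105e+08 Pa, K = 4.707e-06.
Permissible volume V_lim = h_lim·A = 4.179e-05 · 3.756e-05 = 1.570e-09 m³.
So the life L = V_lim·H/(K·W) = 1.570e-09 · 4.105e+08 / (4.707e-06 · 3.818) = 3.586e+04 m.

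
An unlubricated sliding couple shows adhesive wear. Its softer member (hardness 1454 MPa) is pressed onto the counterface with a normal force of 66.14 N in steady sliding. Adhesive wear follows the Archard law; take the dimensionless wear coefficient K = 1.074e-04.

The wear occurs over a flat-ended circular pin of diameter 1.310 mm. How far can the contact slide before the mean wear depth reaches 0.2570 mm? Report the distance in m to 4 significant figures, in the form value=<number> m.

value=70.90 m

Intermediate values are printed rounded; the computation runs at full precision — a lone final rounding, at four significant figures.
Convert: Hardness H = 1454 MPa = 1.454e+09 Pa.
Convert: Pin diameter d = 1.310 mm = 0.001310 m. Contact area A = π·d²/4 = π·(0.001310 m)²/4 = 1.348e-06 m².
Convert: Depth limit h_lim = 0.2570 mm = 2.570e-04 m.
SI base units throughout: W = 66.14 N, H = 1.454e+09 Pa, K = 1.074e-04.
Allowed volume V_lim = h_lim·A = 2.570e-04 · 1.348e-06 = 3.464e-10 m³.
Life L = V_lim·H/(K·W) = 3.464e-10 · 1.454e+09 / (1.074e-04 · 66.14) = 70.90 m.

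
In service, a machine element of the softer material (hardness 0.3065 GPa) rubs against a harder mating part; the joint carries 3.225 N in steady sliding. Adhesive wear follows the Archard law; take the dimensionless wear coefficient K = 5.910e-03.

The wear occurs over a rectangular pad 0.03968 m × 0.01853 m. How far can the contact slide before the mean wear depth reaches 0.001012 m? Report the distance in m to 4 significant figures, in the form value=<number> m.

Every step runs at full float precision — intermediates appear rounded. Rounded just once to four significant figures.
Convert: Hardness H = 0.3065 GPa = 3.065e+08 Pa.
Convert: Contact area A = 0.03968 m × 0.01853 m = 7.353e-04 m².
Expressed in SI base units: W = 3.225 N, H = 3.065e+08 Pa, K = 5.910e-03.
Wearable volume V_lim = h_lim·A = 0.001012 · 7.353e-04 = 7.441e-07 m³.
Thus life L = V_lim·H/(K·W) = 7.441e-07 · 3.065e+08 / (5.910e-03 · 3.225) = 1.197e+04 m.

value=1.197e+04 m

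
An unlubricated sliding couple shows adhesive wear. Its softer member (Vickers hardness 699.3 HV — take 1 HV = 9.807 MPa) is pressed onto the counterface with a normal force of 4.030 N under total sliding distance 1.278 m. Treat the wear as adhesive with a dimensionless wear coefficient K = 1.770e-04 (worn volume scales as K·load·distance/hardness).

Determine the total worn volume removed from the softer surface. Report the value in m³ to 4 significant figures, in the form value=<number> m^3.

value=1.329e-13 m^3

All arithmetic runs at full precision — the intermediates appear rounded. Rounded just once to four significant digits.
Convert: Hardness H = 699.3 HV × 9.807 MPa/HV = 6858 MPa = 6.858e+09 Pa.
SI base units throughout: W = 4.030 N, H = 6.858e+09 Pa, K = 1.770e-04.
Wear volume V = K·W·L/H = 1.770e-04 · 4.030 · 1.278 / 6.858e+09 = 1.329e-13 m³.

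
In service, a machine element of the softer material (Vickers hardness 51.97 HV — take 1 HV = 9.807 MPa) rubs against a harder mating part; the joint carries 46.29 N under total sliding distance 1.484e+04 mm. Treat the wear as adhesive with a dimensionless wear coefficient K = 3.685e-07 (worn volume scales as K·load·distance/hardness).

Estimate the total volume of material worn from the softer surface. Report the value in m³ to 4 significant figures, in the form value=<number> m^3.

value=4.967e-13 m^3

All working math keeps exact precision; shown intermediates are rounded; a lone final rounding: 4 significant figures.
Total distance L = 1.484e+04 mm = 14.84 m.
Hardness H = 51.97 HV × 9.807 MPa/HV = 509.7 MPa = 5.097e+08 Pa.
In SI base units: W = 46.29 N, H = 5.097e+08 Pa, K = 3.685e-07.
Apply Archard: V = K·W·L/H = 3.685e-07 · 46.29 · 14.84 / 5.097e+08 = 4.967e-13 m³.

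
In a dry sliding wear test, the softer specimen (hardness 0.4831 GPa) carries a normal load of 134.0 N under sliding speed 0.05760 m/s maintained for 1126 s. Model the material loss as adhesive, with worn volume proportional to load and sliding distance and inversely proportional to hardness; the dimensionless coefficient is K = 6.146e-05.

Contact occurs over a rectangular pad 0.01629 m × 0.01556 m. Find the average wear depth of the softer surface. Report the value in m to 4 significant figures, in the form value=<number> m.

Each operation holds exact precision — displayed values are rounded; one last rounding, at 4 significant figures.
Convert: Path length L = v·t = 0.05760 m/s × 1126 s = 64.86 m.
Convert: Hardness H = 0.4831 GPa = 4.831e+08 Pa.
Convert: Contact area A = 0.01629 m × 0.01556 m = 2.535e-04 m².
Collected in SI base units: W = 134.0 N, H = 4.831e+08 Pa, K = 6.146e-05.
Volume removed: V = K·W·L/H = 6.146e-05 · 134.0 · 64.86 / 4.831e+08 = 1.106e-09 m³.
Depth of wear h = V/A = 1.106e-09 / 2.535e-04 = 4.362e-06 m.

value=4.362e-06 m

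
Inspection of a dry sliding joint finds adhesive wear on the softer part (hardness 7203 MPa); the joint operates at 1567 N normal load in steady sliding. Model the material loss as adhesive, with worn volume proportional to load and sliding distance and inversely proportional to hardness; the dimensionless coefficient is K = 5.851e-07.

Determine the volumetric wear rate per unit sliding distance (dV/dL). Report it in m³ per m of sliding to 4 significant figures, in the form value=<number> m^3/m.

Quoted intermediates are rounded, and the algebra carries exact precision — rounded once at the end: 4 significant figures.
Convert: Hardness H = 7203 MPa = 7.203e+09 Pa.
In SI base units, W = 1567 N, H = 7.203e+09 Pa, K = 5.851e-07.
Volumetric rate dV/dL = K·W/H, so: 5.851e-07 · 1567 / 7.203e+09 = 1.273e-13 m³/m.

value=1.273e-13 m^3/m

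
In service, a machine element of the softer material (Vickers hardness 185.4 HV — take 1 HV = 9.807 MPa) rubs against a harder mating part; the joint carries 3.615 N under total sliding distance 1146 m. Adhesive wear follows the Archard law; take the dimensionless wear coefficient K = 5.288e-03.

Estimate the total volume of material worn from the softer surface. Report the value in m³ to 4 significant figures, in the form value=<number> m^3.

value=1.205e-08 m^3

All working math keeps exact precision. The intermediates are printed rounded; one last rounding, at 4 significant figures.
Hardness H = 185.4 HV × 9.807 MPa/HV = 1818 MPa = 1.818e+09 Pa.
As SI base values: W = 3.615 N, H = 1.818e+09 Pa, K = 5.288e-03.
The Archard volume V = K·W·L/H = 5.288e-03 · 3.615 · 1146 / 1.818e+09 = 1.205e-08 m³.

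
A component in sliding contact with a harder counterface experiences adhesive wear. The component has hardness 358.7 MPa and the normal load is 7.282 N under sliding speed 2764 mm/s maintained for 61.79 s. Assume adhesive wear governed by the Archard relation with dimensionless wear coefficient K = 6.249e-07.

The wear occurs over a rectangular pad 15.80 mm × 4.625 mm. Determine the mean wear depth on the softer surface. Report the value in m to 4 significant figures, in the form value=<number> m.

value=2.965e-08 m

The computation carries full precision, and printed values are rounded; one last rounding: 4 significant figures.
Convert: Sliding speed v = 2764 mm/s = 2.764 m/s. Total distance L = v·t = 2.764 m/s × 61.79 s = 170.8 m.
Convert: Hardness H = 358.7 MPa = 3.587e+08 Pa.
Convert: Pad sides 15.80 mm × 4.625 mm = 0.01580 m × 0.004625 m. Contact area A = 0.01580 m × 0.004625 m = 7.308e-05 m².
As SI base values: W = 7.282 N, H = 3.587e+08 Pa, K = 6.249e-07.
Volume removed: V = K·W·L/H = 6.249e-07 · 7.282 · 170.8 / 3.587e+08 = 2.167e-12 m³.
Wear depth h = V/A = 2.167e-12 / 7.308e-05 = 2.965e-08 m.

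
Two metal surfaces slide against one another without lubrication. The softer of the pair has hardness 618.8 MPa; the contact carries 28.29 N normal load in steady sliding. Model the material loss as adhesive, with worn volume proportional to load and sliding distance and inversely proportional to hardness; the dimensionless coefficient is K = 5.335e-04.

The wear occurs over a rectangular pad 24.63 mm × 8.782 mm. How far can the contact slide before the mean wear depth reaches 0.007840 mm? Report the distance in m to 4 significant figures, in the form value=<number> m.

value=69.53 m

Every step holds full precision. The intermediates are shown rounded. Rounded once at the end: 4 significant figures.
Hardness H = 618.8 MPa = 6.188e+08 Pa.
Pad sides 24.63 mm × 8.782 mm = 0.02463 m × 0.008782 m. Contact area A = 0.02463 m × 0.008782 m = 2.163e-04 m².
Depth limit h_lim = 0.007840 mm = 7.840e-06 m.
As SI base values: W = 28.29 N, H = 6.188e+08 Pa, K = 5.335e-04.
Limit volume V_lim = h_lim·A = 7.840e-06 · 2.163e-04 = 1.696e-09 m³.
Life L = V_lim·H/(K·W) = 1.696e-09 · 6.188e+08 / (5.335e-04 · 28.29) = 69.53 m.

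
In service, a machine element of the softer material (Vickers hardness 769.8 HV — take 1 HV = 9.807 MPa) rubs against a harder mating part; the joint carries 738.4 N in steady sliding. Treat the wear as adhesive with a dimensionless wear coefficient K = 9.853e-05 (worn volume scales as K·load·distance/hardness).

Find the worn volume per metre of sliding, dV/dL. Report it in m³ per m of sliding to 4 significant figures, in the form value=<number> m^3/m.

Intermediate values are printed rounded; every step holds full float precision. Rounded just once to 4 significant figures.
Hardness H = 769.8 HV × 9.807 MPa/HV = 7549 MPa = 7.549e+09 Pa.
As SI base values: W = 738.4 N, H = 7.549e+09 Pa, K = 9.853e-05.
Sliding wear rate dV/dL = K·W/H, per unit distance: 9.853e-05 · 738.4 / 7.549e+09 = 9.637e-12 m³/m.

value=9.637e-12 m^3/m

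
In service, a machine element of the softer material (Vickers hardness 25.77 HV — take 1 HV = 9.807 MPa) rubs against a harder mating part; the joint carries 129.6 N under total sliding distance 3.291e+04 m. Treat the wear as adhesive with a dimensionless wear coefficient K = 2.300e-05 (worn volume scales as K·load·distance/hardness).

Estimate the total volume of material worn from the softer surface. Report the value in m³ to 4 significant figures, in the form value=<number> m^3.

value=3.882e-07 m^3

Printed values are rounded; all arithmetic keeps full float precision; a lone final rounding: 4 significant figures.
Convert: Hardness H = 25.77 HV × 9.807 MPa/HV = 252.7 MPa = 2.527e+08 Pa.
SI base units throughout: W = 129.6 N, H = 2.527e+08 Pa, K = 2.300e-05.
The Archard volume V = K·W·L/H = 2.300e-05 · 129.6 · 3.291e+04 / 2.527e+08 = 3.882e-07 m³.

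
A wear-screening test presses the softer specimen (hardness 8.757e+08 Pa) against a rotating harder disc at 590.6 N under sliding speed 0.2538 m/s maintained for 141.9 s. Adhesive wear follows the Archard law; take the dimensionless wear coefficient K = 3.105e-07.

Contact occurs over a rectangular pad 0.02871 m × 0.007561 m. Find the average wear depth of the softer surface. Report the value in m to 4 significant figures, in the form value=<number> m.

All working math carries full precision — shown intermediates are rounded. Rounded just once to four significant figures.
Distance covered L = v·t = 0.2538 m/s × 141.9 s = 36.01 m.
Contact area A = 0.02871 m × 0.007561 m = 2.171e-04 m².
As SI base values: W = 590.6 N, H = 8.757e+08 Pa, K = 3.105e-07.
The Archard volume V = K·W·L/H = 3.105e-07 · 590.6 · 36.01 / 8.757e+08 = 7.542e-12 m³.
Depth h = V/A = 7.542e-12 / 2.171e-04 = 3.474e-08 m.

value=3.474e-08 m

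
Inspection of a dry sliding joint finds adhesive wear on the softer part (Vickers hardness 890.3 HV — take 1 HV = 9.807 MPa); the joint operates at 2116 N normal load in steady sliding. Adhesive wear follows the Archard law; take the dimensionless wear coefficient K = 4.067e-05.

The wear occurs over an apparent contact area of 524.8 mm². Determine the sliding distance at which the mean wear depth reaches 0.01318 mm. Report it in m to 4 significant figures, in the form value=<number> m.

Intermediates are printed rounded — each operation carries full precision; rounded just once, at 4 significant digits.
Hardness H = 890.3 HV × 9.807 MPa/HV = 8731 MPa = 8.731e+09 Pa.
Contact area A = 524.8 mm² = 5.248e-04 m².
Depth limit h_lim = 0.01318 mm = 1.318e-05 m.
As SI base values: W = 2116 N, H = 8.731e+09 Pa, K = 4.067e-05.
Limit volume V_lim = h_lim·A = 1.318e-05 · 5.248e-04 = 6.917e-09 m³.
Life L = V_lim·H/(K·W) = 6.917e-09 · 8.731e+09 / (4.067e-05 · 2116) = 701.8 m.

value=701.8 m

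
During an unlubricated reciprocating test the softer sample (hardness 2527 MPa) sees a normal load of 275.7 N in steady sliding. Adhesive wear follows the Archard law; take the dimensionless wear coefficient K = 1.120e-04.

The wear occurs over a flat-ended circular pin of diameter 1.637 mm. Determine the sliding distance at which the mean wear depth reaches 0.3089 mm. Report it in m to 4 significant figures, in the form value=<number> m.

Intermediate values are printed rounded, and the algebra keeps full float precision. Rounded once at the end to 4 significant digits.
Hardness H = 2527 MPa = 2.527e+09 Pa.
Pin diameter d = 1.637 mm = 0.001637 m. Contact area A = π·d²/4 = π·(0.001637 m)²/4 = 2.105e-06 m².
Depth limit h_lim = 0.3089 mm = 3.089e-04 m.
SI base units throughout: W = 275.7 N, H = 2.527e+09 Pa, K = 1.120e-04.
Limit volume V_lim = h_lim·A = 3.089e-04 · 2.105e-06 = 6.501e-10 m³.
Inverting, life L = V_lim·H/(K·W) = 6.501e-10 · 2.527e+09 / (1.120e-04 · 275.7) = 53.21 m.

value=53.21 m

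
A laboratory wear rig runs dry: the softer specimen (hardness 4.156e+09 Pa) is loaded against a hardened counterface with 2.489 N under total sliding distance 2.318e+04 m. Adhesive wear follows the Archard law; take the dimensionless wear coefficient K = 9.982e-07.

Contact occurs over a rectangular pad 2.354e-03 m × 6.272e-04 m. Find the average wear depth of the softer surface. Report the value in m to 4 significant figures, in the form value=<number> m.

value=9.386e-06 m

Intermediate values are printed rounded, and all arithmetic holds full precision — one last rounding, at four significant digits.
Convert: Contact area A = 2.354e-03 m × 6.272e-04 m = 1.476e-06 m².
Collected in SI base units: W = 2.489 N, H = 4.156e+09 Pa, K = 9.982e-07.
Archard relation: V = K·W·L/H = 9.982e-07 · 2.489 · 2.318e+04 / 4.156e+09 = 1.386e-11 m³.
Mean depth h = V/A = 1.386e-11 / 1.476e-06 = 9.386e-06 m.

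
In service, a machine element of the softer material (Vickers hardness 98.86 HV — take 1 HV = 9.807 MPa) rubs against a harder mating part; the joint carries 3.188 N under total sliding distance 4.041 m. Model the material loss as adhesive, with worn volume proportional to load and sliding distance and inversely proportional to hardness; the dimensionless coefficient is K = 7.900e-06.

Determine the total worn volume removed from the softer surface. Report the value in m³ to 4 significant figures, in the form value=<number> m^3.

Intermediate values appear rounded; each operation carries full float precision; rounded just once to four significant figures.
Convert: Hardness H = 98.86 HV × 9.807 MPa/HV = 969.5 MPa = 9.695e+08 Pa.
Restated in SI base units: W = 3.188 N, H = 9.695e+08 Pa, K = 7.900e-06.
Volume removed: V = K·W·L/H = 7.900e-06 · 3.188 · 4.041 / 9.695e+08 = 1.050e-13 m³.

value=1.050e-13 m^3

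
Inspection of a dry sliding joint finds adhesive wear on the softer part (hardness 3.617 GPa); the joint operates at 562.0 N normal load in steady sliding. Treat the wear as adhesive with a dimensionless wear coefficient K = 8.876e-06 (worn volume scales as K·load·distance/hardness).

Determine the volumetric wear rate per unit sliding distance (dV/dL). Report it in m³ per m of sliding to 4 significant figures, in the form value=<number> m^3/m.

value=1.379e-12 m^3/m

Every step runs at full float precision — displayed values are rounded; rounded just once, at four significant digits.
Convert: Hardness H = 3.617 GPa = 3.617e+09 Pa.
As SI base values: W = 562.0 N, H = 3.617e+09 Pa, K = 8.876e-06.
The wear rate dV/dL = K·W/H — distance-free: 8.876e-06 · 562.0 / 3.617e+09 = 1.379e-12 m³/m.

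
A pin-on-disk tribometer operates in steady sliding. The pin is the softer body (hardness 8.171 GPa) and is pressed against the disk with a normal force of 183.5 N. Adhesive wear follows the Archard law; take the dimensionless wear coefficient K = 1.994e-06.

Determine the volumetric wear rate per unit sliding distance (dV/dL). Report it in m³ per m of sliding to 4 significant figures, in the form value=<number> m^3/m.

Every step runs at full precision; the intermediates are printed rounded; rounded once at the end, at four significant digits.
Hardness H = 8.171 GPa = 8.171e+09 Pa.
Expressed in SI base units: W = 183.5 N, H = 8.171e+09 Pa, K = 1.994e-06.
Sliding wear rate dV/dL = K·W/H — distance-free: 1.994e-06 · 183.5 / 8.171e+09 = 4.478e-14 m³/m.

value=4.478e-14 m^3/m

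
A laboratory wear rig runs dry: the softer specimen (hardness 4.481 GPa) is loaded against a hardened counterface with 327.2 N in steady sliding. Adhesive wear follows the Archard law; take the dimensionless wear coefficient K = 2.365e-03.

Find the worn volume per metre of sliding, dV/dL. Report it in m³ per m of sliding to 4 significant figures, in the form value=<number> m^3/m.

Every step carries exact precision. Intermediate values are shown rounded, and rounded just once to 4 significant digits.
Hardness H = 4.481 GPa = 4.481e+09 Pa.
Working in SI base units: W = 327.2 N, H = 4.481e+09 Pa, K = 2.365e-03.
Volumetric rate dV/dL = K·W/H — distance-free: 2.365e-03 · 327.2 / 4.481e+09 = 1.727e-10 m³/m.

value=1.727e-10 m^3/m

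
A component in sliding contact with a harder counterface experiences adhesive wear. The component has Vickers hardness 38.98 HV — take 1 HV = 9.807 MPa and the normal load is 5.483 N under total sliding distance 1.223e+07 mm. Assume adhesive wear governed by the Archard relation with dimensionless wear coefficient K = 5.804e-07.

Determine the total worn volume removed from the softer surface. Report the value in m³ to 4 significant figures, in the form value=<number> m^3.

All arithmetic carries full float precision, and intermediate values appear rounded, and rounded just once: 4 significant figures.
Distance covered L = 1.223e+07 mm = 1.223e+04 m.
Hardness H = 38.98 HV × 9.807 MPa/HV = 382.3 MPa = 3.823e+08 Pa.
Collected in SI base units: W = 5.483 N, H = 3.823e+08 Pa, K = 5.804e-07.
The Archard volume V = K·W·L/H = 5.804e-07 · 5.483 · 1.223e+04 / 3.823e+08 = 1.018e-10 m³.

value=1.018e-10 m^3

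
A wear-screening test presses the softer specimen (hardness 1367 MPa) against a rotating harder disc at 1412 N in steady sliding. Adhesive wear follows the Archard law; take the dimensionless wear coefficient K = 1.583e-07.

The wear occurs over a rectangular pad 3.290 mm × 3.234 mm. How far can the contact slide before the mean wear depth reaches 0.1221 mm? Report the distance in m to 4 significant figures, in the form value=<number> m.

All arithmetic maintains exact precision. Intermediate values are printed rounded, and one final rounding: four significant figures.
Hardness H = 1367 MPa = 1.367e+09 Pa.
Pad sides 3.290 mm × 3.234 mm = 0.003290 m × 0.003234 m. Contact area A = 0.003290 m × 0.003234 m = 1.064e-05 m².
Depth limit h_lim = 0.1221 mm = 1.221e-04 m.
Collected in SI base units: W = 1412 N, H = 1.367e+09 Pa, K = 1.583e-07.
At the depth limit, V_lim = h_lim·A = 1.221e-04 · 1.064e-05 = 1.299e-09 m³.
Life L = V_lim·H/(K·W) = 1.299e-09 · 1.367e+09 / (1.583e-07 · 1412) = 7945 m.

value=7945 m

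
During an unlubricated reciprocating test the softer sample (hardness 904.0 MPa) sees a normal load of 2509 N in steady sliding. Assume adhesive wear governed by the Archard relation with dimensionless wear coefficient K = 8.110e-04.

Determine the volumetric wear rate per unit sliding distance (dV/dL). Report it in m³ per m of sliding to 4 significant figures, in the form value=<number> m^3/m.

value=2.251e-09 m^3/m

Intermediate values are displayed rounded — the algebra keeps full float precision — a lone final rounding, at four significant digits.
Hardness H = 904.0 MPa = 9.040e+08 Pa.
As SI base values: W = 2509 N, H = 9.040e+08 Pa, K = 8.110e-04.
Sliding wear rate dV/dL = K·W/H, per unit distance: 8.110e-04 · 2509 / 9.040e+08 = 2.251e-09 m³/m.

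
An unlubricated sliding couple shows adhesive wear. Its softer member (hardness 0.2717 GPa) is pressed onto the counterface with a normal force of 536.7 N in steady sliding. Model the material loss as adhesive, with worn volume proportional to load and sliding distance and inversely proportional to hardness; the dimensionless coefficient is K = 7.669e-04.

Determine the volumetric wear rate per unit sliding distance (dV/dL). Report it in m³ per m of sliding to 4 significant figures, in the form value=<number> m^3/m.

value=1.515e-09 m^3/m

Intermediates are shown rounded; all working math runs at full precision, and one last rounding to 4 significant figures.
Convert: Hardness H = 0.2717 GPa = 2.717e+08 Pa.
Restated in SI base units: W = 536.7 N, H = 2.717e+08 Pa, K = 7.669e-04.
The wear rate dV/dL = K·W/H: 7.669e-04 · 536.7 / 2.717e+08 = 1.515e-09 m³/m.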